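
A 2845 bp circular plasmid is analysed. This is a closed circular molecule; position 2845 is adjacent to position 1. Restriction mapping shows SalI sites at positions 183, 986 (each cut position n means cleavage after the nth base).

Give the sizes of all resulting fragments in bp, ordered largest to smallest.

2042, 803 bp

Circular molecule, 2 cuts → 2 fragments:
  986 − 183 = 803 bp
  wrap: 2845 − 986 + 183 = 2042 bp
Sorted largest to smallest: 2042, 803 bp.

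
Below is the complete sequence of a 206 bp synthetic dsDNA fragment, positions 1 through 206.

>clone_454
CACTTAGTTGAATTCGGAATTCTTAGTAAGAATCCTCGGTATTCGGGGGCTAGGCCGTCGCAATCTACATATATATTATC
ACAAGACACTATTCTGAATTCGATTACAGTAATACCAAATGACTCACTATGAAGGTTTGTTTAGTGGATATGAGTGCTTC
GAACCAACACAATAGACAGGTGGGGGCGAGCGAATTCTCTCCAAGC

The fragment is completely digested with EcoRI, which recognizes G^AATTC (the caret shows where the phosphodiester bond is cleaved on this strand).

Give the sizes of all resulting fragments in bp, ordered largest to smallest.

EcoRI sites (GAATTC) start at positions 10, 17, 96, 192.
EcoRI cuts after the first base of each site, so after positions 10, 17, 96, 192.
Linear molecule, 4 cuts → 5 fragments:
  1–10 → 10 bp
  11–17 → 7 bp
  18–96 → 79 bp
  97–192 → 96 bp
  193–206 → 14 bp
Sorted largest to smallest: 96, 79, 14, 10, 7 bp.

96, 79, 14, 10, 7 bp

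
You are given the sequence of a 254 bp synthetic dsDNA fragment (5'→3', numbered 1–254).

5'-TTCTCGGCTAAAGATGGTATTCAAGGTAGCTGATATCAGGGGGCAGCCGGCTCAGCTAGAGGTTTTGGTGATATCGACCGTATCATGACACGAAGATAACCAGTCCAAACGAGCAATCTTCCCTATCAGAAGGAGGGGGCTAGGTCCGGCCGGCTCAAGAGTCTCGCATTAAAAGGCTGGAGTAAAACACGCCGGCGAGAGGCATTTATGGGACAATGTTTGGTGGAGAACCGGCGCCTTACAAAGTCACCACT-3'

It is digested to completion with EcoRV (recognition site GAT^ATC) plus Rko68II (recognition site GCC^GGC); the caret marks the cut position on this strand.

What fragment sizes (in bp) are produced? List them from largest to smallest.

79, 61, 42, 34, 24, 14 bp

EcoRV sites (GATATC) start at positions 32, 70.
EcoRV cuts after base 3 of each site, so after positions 34, 72.
Rko68II sites (GCCGGC) start at positions 46, 149, 191.
Rko68II cuts after base 3 of each site, so after positions 48, 151, 193.
Combined cut positions: 34, 48, 72, 151, 193.
Linear molecule, 5 cuts → 6 fragments:
  1–34 → 34 bp
  35–48 → 14 bp
  49–72 → 24 bp
  73–151 → 79 bp
  152–193 → 42 bp
  194–254 → 61 bp
Sorted largest to smallest: 79, 61, 42, 34, 24, 14 bp.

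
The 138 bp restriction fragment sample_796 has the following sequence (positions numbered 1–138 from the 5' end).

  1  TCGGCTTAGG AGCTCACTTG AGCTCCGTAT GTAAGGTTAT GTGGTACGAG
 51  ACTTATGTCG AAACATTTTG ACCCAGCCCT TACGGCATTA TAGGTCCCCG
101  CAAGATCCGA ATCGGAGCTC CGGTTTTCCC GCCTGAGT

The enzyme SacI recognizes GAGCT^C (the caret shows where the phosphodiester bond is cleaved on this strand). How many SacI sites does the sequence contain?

GAGCTC occurs starting at positions 10, 20, 115.
SacI cuts at 3 sites.

3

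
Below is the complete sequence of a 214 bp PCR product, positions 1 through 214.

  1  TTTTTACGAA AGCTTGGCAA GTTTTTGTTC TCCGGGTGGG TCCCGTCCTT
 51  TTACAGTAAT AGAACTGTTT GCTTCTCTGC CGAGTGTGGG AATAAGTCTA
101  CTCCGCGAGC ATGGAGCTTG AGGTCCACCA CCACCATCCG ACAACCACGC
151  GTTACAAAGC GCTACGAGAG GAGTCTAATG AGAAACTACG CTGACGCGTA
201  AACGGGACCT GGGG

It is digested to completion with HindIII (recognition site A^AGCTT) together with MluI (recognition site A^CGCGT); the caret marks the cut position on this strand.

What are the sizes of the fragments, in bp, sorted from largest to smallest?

137, 47, 20, 10 bp

The HindIII site (AAGCTT) starts at position 10.
HindIII cuts after the first base of each site, so after position 10.
MluI sites (ACGCGT) start at positions 147, 194.
MluI cuts after the first base of each site, so after positions 147, 194.
Combined cut positions: 10, 147, 194.
Linear molecule, 3 cuts → 4 fragments:
  1–10 → 10 bp
  11–147 → 137 bp
  148–194 → 47 bp
  195–214 → 20 bp
Sorted largest to smallest: 137, 47, 20, 10 bp.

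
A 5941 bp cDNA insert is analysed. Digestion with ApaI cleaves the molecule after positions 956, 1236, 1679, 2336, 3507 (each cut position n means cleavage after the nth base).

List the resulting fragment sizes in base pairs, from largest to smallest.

2434, 1171, 956, 657, 443, 280 bp

Linear molecule, 5 cuts → 6 fragments:
  956 − 0 = 956 bp
  1236 − 956 = 280 bp
  1679 − 1236 = 443 bp
  2336 − 1679 = 657 bp
  3507 − 2336 = 1171 bp
  5941 − 3507 = 2434 bp
Sorted largest to smallest: 2434, 1171, 956, 657, 443, 280 bp.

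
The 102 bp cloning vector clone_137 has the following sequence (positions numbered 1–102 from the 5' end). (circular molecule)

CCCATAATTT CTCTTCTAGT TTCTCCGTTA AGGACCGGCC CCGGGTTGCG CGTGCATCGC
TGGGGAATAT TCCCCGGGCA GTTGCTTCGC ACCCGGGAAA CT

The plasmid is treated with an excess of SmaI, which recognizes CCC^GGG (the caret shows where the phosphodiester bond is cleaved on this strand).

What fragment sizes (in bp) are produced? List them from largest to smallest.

SmaI sites (CCCGGG) start at positions 40, 73, 92.
SmaI cuts after base 3 of each site, so after positions 42, 75, 94.
Circular molecule, 3 cuts → 3 fragments:
  43–75 → 33 bp
  76–94 → 19 bp
  95–102 then 1–42 → 8 + 42 = 50 bp
Sorted largest to smallest: 50, 33, 19 bp.

50, 33, 19 bp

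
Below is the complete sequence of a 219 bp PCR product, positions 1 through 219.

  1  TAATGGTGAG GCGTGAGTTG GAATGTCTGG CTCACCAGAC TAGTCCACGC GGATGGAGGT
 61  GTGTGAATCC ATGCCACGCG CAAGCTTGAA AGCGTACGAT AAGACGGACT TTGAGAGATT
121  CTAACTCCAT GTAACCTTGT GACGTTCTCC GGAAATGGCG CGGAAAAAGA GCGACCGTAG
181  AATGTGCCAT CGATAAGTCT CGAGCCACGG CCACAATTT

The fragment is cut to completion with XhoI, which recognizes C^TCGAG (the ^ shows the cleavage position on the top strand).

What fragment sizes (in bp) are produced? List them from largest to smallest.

The XhoI site (CTCGAG) starts at position 199.
XhoI cuts after the first base of each site, so after position 199.
Linear molecule, 1 cut → 2 fragments:
  1–199 → 199 bp
  200–219 → 20 bp
Sorted largest to smallest: 199, 20 bp.

199, 20 bp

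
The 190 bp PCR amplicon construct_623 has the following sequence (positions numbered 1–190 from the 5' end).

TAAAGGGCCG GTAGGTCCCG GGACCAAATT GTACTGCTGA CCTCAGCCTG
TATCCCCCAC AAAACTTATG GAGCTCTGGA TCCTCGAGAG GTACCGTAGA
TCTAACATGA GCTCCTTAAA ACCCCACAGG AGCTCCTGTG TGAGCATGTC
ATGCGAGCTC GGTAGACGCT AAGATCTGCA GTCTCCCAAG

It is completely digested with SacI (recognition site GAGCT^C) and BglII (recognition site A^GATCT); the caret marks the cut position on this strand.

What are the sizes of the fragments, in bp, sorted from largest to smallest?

SacI sites (GAGCTC) start at positions 71, 109, 130, 155.
SacI cuts after base 5 of each site (before the last base), so after positions 75, 113, 134, 159.
BglII sites (AGATCT) start at positions 98, 172.
BglII cuts after the first base of each site, so after positions 98, 172.
Combined cut positions: 75, 98, 113, 134, 159, 172.
Linear molecule, 6 cuts → 7 fragments:
  1–75 → 75 bp
  76–98 → 23 bp
  99–113 → 15 bp
  114–134 → 21 bp
  135–159 → 25 bp
  160–172 → 13 bp
  173–190 → 18 bp
Sorted largest to smallest: 75, 25, 23, 21, 18, 15, 13 bp.

75, 25, 23, 21, 18, 15, 13 bp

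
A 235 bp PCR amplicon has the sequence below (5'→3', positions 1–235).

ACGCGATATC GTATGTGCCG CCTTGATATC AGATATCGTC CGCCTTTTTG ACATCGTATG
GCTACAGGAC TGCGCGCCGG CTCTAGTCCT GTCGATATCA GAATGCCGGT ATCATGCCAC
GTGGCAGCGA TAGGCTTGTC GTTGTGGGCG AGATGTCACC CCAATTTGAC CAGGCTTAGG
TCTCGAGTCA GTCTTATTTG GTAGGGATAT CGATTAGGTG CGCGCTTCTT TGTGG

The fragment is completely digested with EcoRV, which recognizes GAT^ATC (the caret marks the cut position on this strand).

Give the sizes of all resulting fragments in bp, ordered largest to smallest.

112, 62, 27, 20, 7, 7 bp

EcoRV sites (GATATC) start at positions 5, 25, 32, 94, 206.
EcoRV cuts after base 3 of each site, so after positions 7, 27, 34, 96, 208.
Linear molecule, 5 cuts → 6 fragments:
  1–7 → 7 bp
  8–27 → 20 bp
  28–34 → 7 bp
  35–96 → 62 bp
  97–208 → 112 bp
  209–235 → 27 bp
Sorted largest to smallest: 112, 62, 27, 20, 7, 7 bp.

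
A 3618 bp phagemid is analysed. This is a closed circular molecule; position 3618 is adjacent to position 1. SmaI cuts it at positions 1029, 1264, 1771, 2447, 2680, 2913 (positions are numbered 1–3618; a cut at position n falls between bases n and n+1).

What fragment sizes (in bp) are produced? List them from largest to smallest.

1734, 676, 507, 235, 233, 233 bp

Circular molecule, 6 cuts → 6 fragments:
  1264 − 1029 = 235 bp
  1771 − 1264 = 507 bp
  2447 − 1771 = 676 bp
  2680 − 2447 = 233 bp
  2913 − 2680 = 233 bp
  wrap: 3618 − 2913 + 1029 = 1734 bp
Sorted largest to smallest: 1734, 676, 507, 235, 233, 233 bp.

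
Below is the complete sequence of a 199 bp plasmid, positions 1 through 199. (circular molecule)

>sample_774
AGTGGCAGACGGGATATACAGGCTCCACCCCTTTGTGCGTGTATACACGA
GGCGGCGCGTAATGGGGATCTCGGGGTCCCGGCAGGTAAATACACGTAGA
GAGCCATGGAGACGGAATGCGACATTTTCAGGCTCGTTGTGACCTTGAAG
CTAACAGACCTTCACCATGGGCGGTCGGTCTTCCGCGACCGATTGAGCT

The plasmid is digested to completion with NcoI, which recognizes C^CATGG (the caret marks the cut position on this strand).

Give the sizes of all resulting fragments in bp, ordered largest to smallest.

NcoI sites (CCATGG) start at positions 104, 165.
NcoI cuts after the first base of each site, so after positions 104, 165.
Circular molecule, 2 cuts → 2 fragments:
  105–165 → 61 bp
  166–199 then 1–104 → 34 + 104 = 138 bp
Sorted largest to smallest: 138, 61 bp.

138, 61 bp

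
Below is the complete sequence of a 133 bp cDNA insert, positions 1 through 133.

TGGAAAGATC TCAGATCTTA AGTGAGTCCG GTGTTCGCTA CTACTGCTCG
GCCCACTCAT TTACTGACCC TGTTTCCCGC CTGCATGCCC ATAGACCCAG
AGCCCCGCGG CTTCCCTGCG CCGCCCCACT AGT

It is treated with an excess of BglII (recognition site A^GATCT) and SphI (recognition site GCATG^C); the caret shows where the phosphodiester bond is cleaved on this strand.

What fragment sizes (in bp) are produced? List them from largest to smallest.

BglII sites (AGATCT) start at positions 6, 13.
BglII cuts after the first base of each site, so after positions 6, 13.
The SphI site (GCATGC) starts at position 83.
SphI cuts after base 5 of each site (before the last base), so after position 87.
Combined cut positions: 6, 13, 87.
Linear molecule, 3 cuts → 4 fragments:
  1–6 → 6 bp
  7–13 → 7 bp
  14–87 → 74 bp
  88–133 → 46 bp
Sorted largest to smallest: 74, 46, 7, 6 bp.

74, 46, 7, 6 bp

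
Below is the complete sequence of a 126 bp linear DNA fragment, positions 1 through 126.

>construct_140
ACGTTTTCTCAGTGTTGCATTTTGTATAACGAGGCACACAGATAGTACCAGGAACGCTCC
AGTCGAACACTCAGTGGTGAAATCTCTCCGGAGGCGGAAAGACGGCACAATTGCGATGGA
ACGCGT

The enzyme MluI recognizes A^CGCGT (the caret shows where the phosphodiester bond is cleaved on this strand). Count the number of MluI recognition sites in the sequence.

1

ACGCGT occurs starting at position 121.
MluI cuts at 1 site.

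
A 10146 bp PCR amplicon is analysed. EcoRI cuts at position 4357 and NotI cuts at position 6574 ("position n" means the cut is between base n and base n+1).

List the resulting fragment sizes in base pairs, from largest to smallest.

Combined cut positions (sorted): 4357, 6574.
Linear molecule, 2 cuts → 3 fragments:
  4357 − 0 = 4357 bp
  6574 − 4357 = 2217 bp
  10146 − 6574 = 3572 bp
Sorted largest to smallest: 4357, 3572, 2217 bp.

4357, 3572, 2217 bp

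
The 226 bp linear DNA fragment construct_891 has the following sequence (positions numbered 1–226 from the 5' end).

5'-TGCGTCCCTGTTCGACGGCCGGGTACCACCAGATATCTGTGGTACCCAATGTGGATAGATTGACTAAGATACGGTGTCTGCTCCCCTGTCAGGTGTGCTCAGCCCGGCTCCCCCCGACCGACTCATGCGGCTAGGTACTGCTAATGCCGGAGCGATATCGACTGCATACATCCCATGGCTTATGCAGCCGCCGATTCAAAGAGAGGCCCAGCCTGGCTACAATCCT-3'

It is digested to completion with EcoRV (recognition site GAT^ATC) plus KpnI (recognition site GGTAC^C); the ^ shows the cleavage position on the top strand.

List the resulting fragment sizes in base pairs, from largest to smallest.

111, 70, 26, 11, 8 bp

EcoRV sites (GATATC) start at positions 32, 154.
EcoRV cuts after base 3 of each site, so after positions 34, 156.
KpnI sites (GGTACC) start at positions 22, 41.
KpnI cuts after base 5 of each site (before the last base), so after positions 26, 45.
Combined cut positions: 26, 34, 45, 156.
Linear molecule, 4 cuts → 5 fragments:
  1–26 → 26 bp
  27–34 → 8 bp
  35–45 → 11 bp
  46–156 → 111 bp
  157–226 → 70 bp
Sorted largest to smallest: 111, 70, 26, 11, 8 bp.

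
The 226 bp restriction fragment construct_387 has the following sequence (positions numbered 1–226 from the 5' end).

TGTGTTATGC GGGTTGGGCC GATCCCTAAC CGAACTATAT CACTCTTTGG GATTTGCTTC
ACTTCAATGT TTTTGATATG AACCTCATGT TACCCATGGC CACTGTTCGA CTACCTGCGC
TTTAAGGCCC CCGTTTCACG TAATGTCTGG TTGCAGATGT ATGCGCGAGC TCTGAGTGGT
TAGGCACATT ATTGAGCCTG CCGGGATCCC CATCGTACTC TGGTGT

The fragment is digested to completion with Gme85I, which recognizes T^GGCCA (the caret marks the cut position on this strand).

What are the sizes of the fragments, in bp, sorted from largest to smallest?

129, 97 bp

The Gme85I site (TGGCCA) starts at position 97.
Gme85I cuts after the first base of each site, so after position 97.
Linear molecule, 1 cut → 2 fragments:
  1–97 → 97 bp
  98–226 → 129 bp
Sorted largest to smallest: 129, 97 bp.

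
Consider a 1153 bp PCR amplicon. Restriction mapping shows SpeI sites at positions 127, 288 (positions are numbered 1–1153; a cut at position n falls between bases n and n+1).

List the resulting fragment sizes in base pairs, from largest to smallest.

865, 161, 127 bp

Linear molecule, 2 cuts → 3 fragments:
  127 − 0 = 127 bp
  288 − 127 = 161 bp
  1153 − 288 = 865 bp
Sorted largest to smallest: 865, 161, 127 bp.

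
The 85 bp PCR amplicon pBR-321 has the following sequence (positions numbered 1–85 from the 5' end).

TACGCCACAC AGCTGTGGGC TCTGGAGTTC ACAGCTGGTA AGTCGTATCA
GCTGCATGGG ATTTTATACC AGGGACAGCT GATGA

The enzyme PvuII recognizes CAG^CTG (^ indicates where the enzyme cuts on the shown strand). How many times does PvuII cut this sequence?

CAGCTG occurs starting at positions 10, 32, 49, 76.
PvuII cuts at 4 sites.

4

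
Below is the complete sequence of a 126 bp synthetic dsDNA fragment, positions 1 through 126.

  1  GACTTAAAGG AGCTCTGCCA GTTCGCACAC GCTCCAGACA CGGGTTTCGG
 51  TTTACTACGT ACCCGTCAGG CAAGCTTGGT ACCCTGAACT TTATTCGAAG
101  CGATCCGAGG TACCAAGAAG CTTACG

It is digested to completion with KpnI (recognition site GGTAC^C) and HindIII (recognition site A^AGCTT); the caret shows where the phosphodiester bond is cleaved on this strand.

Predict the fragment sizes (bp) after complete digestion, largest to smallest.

72, 31, 10, 8, 5 bp

KpnI sites (GGTACC) start at positions 78, 109.
KpnI cuts after base 5 of each site (before the last base), so after positions 82, 113.
HindIII sites (AAGCTT) start at positions 72, 118.
HindIII cuts after the first base of each site, so after positions 72, 118.
Combined cut positions: 72, 82, 113, 118.
Linear molecule, 4 cuts → 5 fragments:
  1–72 → 72 bp
  73–82 → 10 bp
  83–113 → 31 bp
  114–118 → 5 bp
  119–126 → 8 bp
Sorted largest to smallest: 72, 31, 10, 8, 5 bp.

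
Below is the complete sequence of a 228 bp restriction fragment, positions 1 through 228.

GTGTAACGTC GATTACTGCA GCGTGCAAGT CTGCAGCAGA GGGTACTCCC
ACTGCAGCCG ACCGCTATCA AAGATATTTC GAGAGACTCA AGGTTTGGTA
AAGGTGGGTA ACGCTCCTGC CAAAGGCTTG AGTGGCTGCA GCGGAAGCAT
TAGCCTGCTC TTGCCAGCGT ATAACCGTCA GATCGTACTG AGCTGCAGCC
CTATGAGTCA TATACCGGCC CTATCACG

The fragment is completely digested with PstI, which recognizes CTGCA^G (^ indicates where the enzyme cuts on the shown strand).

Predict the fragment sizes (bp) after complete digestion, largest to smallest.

84, 57, 31, 21, 20, 15 bp

PstI sites (CTGCAG) start at positions 16, 31, 52, 136, 193.
PstI cuts after base 5 of each site (before the last base), so after positions 20, 35, 56, 140, 197.
Linear molecule, 5 cuts → 6 fragments:
  1–20 → 20 bp
  21–35 → 15 bp
  36–56 → 21 bp
  57–140 → 84 bp
  141–197 → 57 bp
  198–228 → 31 bp
Sorted largest to smallest: 84, 57, 31, 21, 20, 15 bp.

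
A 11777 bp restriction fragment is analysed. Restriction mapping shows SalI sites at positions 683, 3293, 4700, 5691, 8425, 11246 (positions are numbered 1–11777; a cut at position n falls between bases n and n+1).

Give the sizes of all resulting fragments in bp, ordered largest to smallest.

2821, 2734, 2610, 1407, 991, 683, 531 bp

Linear molecule, 6 cuts → 7 fragments:
  683 − 0 = 683 bp
  3293 − 683 = 2610 bp
  4700 − 3293 = 1407 bp
  5691 − 4700 = 991 bp
  8425 − 5691 = 2734 bp
  11246 − 8425 = 2821 bp
  11777 − 11246 = 531 bp
Sorted largest to smallest: 2821, 2734, 2610, 1407, 991, 683, 531 bp.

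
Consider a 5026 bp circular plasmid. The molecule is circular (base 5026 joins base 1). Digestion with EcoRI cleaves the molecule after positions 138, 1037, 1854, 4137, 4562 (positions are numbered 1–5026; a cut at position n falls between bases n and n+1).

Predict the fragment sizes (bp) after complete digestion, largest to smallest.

Circular molecule, 5 cuts → 5 fragments:
  1037 − 138 = 899 bp
  1854 − 1037 = 817 bp
  4137 − 1854 = 2283 bp
  4562 − 4137 = 425 bp
  wrap: 5026 − 4562 + 138 = 602 bp
Sorted largest to smallest: 2283, 899, 817, 602, 425 bp.

2283, 899, 817, 602, 425 bp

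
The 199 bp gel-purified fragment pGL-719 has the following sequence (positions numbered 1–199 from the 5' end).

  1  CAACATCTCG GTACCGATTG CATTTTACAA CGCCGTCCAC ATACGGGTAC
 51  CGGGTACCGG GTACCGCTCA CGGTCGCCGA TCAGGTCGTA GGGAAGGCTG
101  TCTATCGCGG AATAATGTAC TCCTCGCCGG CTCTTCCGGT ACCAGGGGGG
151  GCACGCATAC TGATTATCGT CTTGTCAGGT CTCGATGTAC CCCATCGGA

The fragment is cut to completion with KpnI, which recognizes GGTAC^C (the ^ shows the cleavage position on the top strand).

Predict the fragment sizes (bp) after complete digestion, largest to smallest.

78, 57, 36, 14, 7, 7 bp

KpnI sites (GGTACC) start at positions 10, 46, 53, 60, 138.
KpnI cuts after base 5 of each site (before the last base), so after positions 14, 50, 57, 64, 142.
Linear molecule, 5 cuts → 6 fragments:
  1–14 → 14 bp
  15–50 → 36 bp
  51–57 → 7 bp
  58–64 → 7 bp
  65–142 → 78 bp
  143–199 → 57 bp
Sorted largest to smallest: 78, 57, 36, 14, 7, 7 bp.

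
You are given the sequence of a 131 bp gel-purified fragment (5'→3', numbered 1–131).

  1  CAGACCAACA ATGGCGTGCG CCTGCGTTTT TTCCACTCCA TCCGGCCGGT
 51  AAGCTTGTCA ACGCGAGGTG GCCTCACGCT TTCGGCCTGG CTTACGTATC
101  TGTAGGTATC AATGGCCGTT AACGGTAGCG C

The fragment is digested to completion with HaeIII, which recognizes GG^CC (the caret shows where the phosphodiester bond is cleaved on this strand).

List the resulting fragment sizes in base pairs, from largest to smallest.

HaeIII sites (GGCC) start at positions 44, 70, 84, 114.
HaeIII cuts after base 2 of each site, so after positions 45, 71, 85, 115.
Linear molecule, 4 cuts → 5 fragments:
  1–45 → 45 bp
  46–71 → 26 bp
  72–85 → 14 bp
  86–115 → 30 bp
  116–131 → 16 bp
Sorted largest to smallest: 45, 30, 26, 16, 14 bp.

45, 30, 26, 16, 14 bp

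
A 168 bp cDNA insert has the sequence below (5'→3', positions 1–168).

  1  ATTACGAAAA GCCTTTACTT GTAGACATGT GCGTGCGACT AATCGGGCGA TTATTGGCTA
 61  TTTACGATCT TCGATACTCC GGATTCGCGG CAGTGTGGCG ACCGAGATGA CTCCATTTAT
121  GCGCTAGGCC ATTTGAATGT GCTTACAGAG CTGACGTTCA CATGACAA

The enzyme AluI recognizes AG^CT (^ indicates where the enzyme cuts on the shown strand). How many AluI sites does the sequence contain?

1

AGCT occurs starting at position 149.
AluI cuts at 1 site.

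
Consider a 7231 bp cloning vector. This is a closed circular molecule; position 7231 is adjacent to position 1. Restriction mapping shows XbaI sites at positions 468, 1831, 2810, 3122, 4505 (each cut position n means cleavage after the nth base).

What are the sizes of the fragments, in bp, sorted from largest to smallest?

3194, 1383, 1363, 979, 312 bp

Circular molecule, 5 cuts → 5 fragments:
  1831 − 468 = 1363 bp
  2810 − 1831 = 979 bp
  3122 − 2810 = 312 bp
  4505 − 3122 = 1383 bp
  wrap: 7231 − 4505 + 468 = 3194 bp
Sorted largest to smallest: 3194, 1383, 1363, 979, 312 bp.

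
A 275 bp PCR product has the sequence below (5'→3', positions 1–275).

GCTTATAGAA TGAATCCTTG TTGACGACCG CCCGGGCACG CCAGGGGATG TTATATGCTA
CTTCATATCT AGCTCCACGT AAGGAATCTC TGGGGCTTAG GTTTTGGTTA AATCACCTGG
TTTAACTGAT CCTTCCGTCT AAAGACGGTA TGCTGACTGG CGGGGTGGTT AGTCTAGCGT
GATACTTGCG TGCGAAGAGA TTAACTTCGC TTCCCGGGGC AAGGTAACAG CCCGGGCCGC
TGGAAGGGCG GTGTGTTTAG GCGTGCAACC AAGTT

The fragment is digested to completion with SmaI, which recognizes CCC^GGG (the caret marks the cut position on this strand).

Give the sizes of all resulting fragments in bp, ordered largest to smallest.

SmaI sites (CCCGGG) start at positions 31, 213, 231.
SmaI cuts after base 3 of each site, so after positions 33, 215, 233.
Linear molecule, 3 cuts → 4 fragments:
  1–33 → 33 bp
  34–215 → 182 bp
  216–233 → 18 bp
  234–275 → 42 bp
Sorted largest to smallest: 182, 42, 33, 18 bp.

182, 42, 33, 18 bp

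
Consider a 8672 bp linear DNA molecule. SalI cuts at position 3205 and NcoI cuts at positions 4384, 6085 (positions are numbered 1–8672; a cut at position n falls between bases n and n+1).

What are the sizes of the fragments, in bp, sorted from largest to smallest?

Combined cut positions (sorted): 3205, 4384, 6085.
Linear molecule, 3 cuts → 4 fragments:
  3205 − 0 = 3205 bp
  4384 − 3205 = 1179 bp
  6085 − 4384 = 1701 bp
  8672 − 6085 = 2587 bp
Sorted largest to smallest: 3205, 2587, 1701, 1179 bp.

3205, 2587, 1701, 1179 bp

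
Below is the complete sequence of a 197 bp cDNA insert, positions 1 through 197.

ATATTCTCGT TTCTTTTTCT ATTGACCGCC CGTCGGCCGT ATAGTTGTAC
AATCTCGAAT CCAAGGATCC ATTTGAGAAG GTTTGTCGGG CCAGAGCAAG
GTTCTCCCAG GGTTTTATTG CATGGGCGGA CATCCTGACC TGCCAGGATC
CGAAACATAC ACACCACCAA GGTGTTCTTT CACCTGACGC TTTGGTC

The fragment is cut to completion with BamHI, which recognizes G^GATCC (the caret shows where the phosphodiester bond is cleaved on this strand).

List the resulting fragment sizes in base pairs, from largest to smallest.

BamHI sites (GGATCC) start at positions 65, 146.
BamHI cuts after the first base of each site, so after positions 65, 146.
Linear molecule, 2 cuts → 3 fragments:
  1–65 → 65 bp
  66–146 → 81 bp
  147–197 → 51 bp
Sorted largest to smallest: 81, 65, 51 bp.

81, 65, 51 bp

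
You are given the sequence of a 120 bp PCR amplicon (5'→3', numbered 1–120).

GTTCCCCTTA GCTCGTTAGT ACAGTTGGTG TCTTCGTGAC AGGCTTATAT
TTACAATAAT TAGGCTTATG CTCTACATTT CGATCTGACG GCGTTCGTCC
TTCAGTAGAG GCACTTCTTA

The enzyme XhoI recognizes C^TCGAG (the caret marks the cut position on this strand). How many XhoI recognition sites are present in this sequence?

0

No occurrence of CTCGAG is present in the sequence.
XhoI does not cut: 0 sites.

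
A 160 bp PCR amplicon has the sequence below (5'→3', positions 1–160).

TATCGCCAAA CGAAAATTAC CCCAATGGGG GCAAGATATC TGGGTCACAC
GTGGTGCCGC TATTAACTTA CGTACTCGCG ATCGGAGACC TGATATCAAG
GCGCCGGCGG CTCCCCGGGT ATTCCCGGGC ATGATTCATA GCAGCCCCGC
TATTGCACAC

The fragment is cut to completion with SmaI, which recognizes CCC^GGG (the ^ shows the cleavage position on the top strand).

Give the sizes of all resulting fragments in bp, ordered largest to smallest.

SmaI sites (CCCGGG) start at positions 114, 124.
SmaI cuts after base 3 of each site, so after positions 116, 126.
Linear molecule, 2 cuts → 3 fragments:
  1–116 → 116 bp
  117–126 → 10 bp
  127–160 → 34 bp
Sorted largest to smallest: 116, 34, 10 bp.

116, 34, 10 bp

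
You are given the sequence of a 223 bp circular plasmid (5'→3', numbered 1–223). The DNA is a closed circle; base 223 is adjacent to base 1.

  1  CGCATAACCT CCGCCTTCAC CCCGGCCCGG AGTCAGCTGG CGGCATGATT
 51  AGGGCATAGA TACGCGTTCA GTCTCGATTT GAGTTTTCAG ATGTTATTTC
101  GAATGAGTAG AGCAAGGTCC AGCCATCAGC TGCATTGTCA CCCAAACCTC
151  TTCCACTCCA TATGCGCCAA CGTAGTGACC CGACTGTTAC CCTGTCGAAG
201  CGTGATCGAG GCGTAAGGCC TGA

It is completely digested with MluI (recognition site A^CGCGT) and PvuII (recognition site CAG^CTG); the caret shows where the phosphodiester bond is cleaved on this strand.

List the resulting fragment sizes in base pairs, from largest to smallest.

The MluI site (ACGCGT) starts at position 62.
MluI cuts after the first base of each site, so after position 62.
PvuII sites (CAGCTG) start at positions 34, 127.
PvuII cuts after base 3 of each site, so after positions 36, 129.
Combined cut positions: 36, 62, 129.
Circular molecule, 3 cuts → 3 fragments:
  37–62 → 26 bp
  63–129 → 67 bp
  130–223 then 1–36 → 94 + 36 = 130 bp
Sorted largest to smallest: 130, 67, 26 bp.

130, 67, 26 bp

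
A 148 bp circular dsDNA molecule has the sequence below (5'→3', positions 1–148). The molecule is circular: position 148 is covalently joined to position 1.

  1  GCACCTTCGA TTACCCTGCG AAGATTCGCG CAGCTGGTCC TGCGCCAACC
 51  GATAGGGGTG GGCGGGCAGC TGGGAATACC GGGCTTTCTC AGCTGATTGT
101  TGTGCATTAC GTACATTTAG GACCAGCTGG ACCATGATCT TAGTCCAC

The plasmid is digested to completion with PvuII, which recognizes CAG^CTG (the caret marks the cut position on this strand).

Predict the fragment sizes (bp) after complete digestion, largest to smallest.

PvuII sites (CAGCTG) start at positions 31, 67, 90, 124.
PvuII cuts after base 3 of each site, so after positions 33, 69, 92, 126.
Circular molecule, 4 cuts → 4 fragments:
  34–69 → 36 bp
  70–92 → 23 bp
  93–126 → 34 bp
  127–148 then 1–33 → 22 + 33 = 55 bp
Sorted largest to smallest: 55, 36, 34, 23 bp.

55, 36, 34, 23 bp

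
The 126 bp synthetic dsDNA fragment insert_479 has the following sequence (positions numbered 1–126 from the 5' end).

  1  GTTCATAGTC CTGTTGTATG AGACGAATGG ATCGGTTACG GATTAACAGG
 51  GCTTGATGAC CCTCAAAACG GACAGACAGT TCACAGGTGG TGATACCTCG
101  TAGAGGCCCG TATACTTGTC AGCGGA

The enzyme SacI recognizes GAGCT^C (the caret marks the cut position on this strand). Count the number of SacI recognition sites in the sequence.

No occurrence of GAGCTC is present in the sequence.
SacI does not cut: 0 sites.

0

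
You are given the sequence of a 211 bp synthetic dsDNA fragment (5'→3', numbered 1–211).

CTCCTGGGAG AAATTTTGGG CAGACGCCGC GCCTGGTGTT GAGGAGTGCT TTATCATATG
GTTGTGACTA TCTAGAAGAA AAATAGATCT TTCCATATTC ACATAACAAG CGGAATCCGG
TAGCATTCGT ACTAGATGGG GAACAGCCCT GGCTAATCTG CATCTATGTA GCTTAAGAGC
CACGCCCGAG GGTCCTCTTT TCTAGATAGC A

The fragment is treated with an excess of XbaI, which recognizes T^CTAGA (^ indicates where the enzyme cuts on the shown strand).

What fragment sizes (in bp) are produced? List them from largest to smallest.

130, 71, 10 bp

XbaI sites (TCTAGA) start at positions 71, 201.
XbaI cuts after the first base of each site, so after positions 71, 201.
Linear molecule, 2 cuts → 3 fragments:
  1–71 → 71 bp
  72–201 → 130 bp
  202–211 → 10 bp
Sorted largest to smallest: 130, 71, 10 bp.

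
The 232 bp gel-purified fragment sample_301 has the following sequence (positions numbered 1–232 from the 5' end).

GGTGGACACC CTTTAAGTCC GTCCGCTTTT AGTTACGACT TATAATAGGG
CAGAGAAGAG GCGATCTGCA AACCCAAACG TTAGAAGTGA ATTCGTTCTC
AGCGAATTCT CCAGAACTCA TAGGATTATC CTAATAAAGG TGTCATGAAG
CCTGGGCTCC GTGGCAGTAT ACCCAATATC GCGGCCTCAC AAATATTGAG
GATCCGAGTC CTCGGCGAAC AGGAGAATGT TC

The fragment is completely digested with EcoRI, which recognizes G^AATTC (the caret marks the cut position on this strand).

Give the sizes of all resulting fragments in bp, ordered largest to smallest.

EcoRI sites (GAATTC) start at positions 89, 104.
EcoRI cuts after the first base of each site, so after positions 89, 104.
Linear molecule, 2 cuts → 3 fragments:
  1–89 → 89 bp
  90–104 → 15 bp
  105–232 → 128 bp
Sorted largest to smallest: 128, 89, 15 bp.

128, 89, 15 bp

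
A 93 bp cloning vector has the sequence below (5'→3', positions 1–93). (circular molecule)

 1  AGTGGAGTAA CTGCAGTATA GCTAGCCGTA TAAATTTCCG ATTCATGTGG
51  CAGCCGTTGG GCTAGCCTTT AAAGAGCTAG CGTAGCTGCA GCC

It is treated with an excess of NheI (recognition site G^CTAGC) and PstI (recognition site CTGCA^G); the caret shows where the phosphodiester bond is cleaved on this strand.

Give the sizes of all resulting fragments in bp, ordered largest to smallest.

40, 18, 15, 14, 6 bp

NheI sites (GCTAGC) start at positions 21, 61, 76.
NheI cuts after the first base of each site, so after positions 21, 61, 76.
PstI sites (CTGCAG) start at positions 11, 86.
PstI cuts after base 5 of each site (before the last base), so after positions 15, 90.
Combined cut positions: 15, 21, 61, 76, 90.
Circular molecule, 5 cuts → 5 fragments:
  16–21 → 6 bp
  22–61 → 40 bp
  62–76 → 15 bp
  77–90 → 14 bp
  91–93 then 1–15 → 3 + 15 = 18 bp
Sorted largest to smallest: 40, 18, 15, 14, 6 bp.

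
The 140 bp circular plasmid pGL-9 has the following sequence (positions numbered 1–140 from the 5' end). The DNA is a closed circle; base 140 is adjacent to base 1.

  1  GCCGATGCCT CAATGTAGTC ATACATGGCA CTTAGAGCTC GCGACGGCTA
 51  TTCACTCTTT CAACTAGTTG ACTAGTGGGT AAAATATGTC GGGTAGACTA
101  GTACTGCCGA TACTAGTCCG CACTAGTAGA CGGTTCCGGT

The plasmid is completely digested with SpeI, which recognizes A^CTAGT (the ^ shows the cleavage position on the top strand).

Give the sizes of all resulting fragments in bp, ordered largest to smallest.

SpeI sites (ACTAGT) start at positions 63, 71, 97, 112, 122.
SpeI cuts after the first base of each site, so after positions 63, 71, 97, 112, 122.
Circular molecule, 5 cuts → 5 fragments:
  64–71 → 8 bp
  72–97 → 26 bp
  98–112 → 15 bp
  113–122 → 10 bp
  123–140 then 1–63 → 18 + 63 = 81 bp
Sorted largest to smallest: 81, 26, 15, 10, 8 bp.

81, 26, 15, 10, 8 bp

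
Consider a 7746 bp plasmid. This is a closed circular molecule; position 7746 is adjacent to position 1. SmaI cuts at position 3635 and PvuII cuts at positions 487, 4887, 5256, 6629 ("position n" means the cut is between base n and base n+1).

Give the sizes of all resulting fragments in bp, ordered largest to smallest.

3148, 1604, 1373, 1252, 369 bp

Combined cut positions (sorted): 487, 3635, 4887, 5256, 6629.
Circular molecule, 5 cuts → 5 fragments:
  3635 − 487 = 3148 bp
  4887 − 3635 = 1252 bp
  5256 − 4887 = 369 bp
  6629 − 5256 = 1373 bp
  wrap: 7746 − 6629 + 487 = 1604 bp
Sorted largest to smallest: 3148, 1604, 1373, 1252, 369 bp.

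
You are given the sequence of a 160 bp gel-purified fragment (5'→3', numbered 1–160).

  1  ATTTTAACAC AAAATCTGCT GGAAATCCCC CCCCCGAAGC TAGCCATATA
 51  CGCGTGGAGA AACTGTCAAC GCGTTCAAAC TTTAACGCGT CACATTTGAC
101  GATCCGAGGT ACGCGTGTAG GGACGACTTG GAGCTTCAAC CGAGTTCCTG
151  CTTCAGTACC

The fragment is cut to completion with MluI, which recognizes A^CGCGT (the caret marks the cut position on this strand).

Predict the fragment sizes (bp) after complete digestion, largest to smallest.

MluI sites (ACGCGT) start at positions 50, 69, 85, 111.
MluI cuts after the first base of each site, so after positions 50, 69, 85, 111.
Linear molecule, 4 cuts → 5 fragments:
  1–50 → 50 bp
  51–69 → 19 bp
  70–85 → 16 bp
  86–111 → 26 bp
  112–160 → 49 bp
Sorted largest to smallest: 50, 49, 26, 19, 16 bp.

50, 49, 26, 19, 16 bp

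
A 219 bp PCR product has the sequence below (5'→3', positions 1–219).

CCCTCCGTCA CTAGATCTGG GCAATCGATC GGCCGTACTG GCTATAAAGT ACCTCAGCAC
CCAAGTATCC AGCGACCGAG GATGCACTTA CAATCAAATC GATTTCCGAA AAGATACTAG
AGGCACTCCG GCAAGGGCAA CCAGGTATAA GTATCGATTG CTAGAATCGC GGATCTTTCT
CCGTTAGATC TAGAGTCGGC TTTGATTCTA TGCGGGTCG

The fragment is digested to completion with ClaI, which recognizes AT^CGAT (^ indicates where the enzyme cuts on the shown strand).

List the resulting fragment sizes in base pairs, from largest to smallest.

74, 65, 55, 25 bp

ClaI sites (ATCGAT) start at positions 24, 98, 153.
ClaI cuts after base 2 of each site, so after positions 25, 99, 154.
Linear molecule, 3 cuts → 4 fragments:
  1–25 → 25 bp
  26–99 → 74 bp
  100–154 → 55 bp
  155–219 → 65 bp
Sorted largest to smallest: 74, 65, 55, 25 bp.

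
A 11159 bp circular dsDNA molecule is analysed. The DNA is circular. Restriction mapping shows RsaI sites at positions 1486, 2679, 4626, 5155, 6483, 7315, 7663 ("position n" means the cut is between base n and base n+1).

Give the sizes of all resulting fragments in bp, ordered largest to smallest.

4982, 1947, 1328, 1193, 832, 529, 348 bp

Circular molecule, 7 cuts → 7 fragments:
  2679 − 1486 = 1193 bp
  4626 − 2679 = 1947 bp
  5155 − 4626 = 529 bp
  6483 − 5155 = 1328 bp
  7315 − 6483 = 832 bp
  7663 − 7315 = 348 bp
  wrap: 11159 − 7663 + 1486 = 4982 bp
Sorted largest to smallest: 4982, 1947, 1328, 1193, 832, 529, 348 bp.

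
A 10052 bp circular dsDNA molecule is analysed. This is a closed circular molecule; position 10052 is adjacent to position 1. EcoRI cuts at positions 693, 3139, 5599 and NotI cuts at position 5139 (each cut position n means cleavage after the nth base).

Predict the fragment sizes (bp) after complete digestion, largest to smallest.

Combined cut positions (sorted): 693, 3139, 5139, 5599.
Circular molecule, 4 cuts → 4 fragments:
  3139 − 693 = 2446 bp
  5139 − 3139 = 2000 bp
  5599 − 5139 = 460 bp
  wrap: 10052 − 5599 + 693 = 5146 bp
Sorted largest to smallest: 5146, 2446, 2000, 460 bp.

5146, 2446, 2000, 460 bp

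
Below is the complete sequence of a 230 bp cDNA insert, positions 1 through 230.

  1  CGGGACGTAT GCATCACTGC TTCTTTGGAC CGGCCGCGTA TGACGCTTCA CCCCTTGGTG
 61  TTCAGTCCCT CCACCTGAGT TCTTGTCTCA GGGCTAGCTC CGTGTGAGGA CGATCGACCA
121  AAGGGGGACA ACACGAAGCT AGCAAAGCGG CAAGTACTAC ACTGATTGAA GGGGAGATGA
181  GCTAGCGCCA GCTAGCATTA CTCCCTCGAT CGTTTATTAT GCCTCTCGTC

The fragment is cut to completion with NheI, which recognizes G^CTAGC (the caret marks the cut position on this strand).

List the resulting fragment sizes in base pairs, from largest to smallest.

NheI sites (GCTAGC) start at positions 93, 138, 181, 191.
NheI cuts after the first base of each site, so after positions 93, 138, 181, 191.
Linear molecule, 4 cuts → 5 fragments:
  1–93 → 93 bp
  94–138 → 45 bp
  139–181 → 43 bp
  182–191 → 10 bp
  192–230 → 39 bp
Sorted largest to smallest: 93, 45, 43, 39, 10 bp.

93, 45, 43, 39, 10 bp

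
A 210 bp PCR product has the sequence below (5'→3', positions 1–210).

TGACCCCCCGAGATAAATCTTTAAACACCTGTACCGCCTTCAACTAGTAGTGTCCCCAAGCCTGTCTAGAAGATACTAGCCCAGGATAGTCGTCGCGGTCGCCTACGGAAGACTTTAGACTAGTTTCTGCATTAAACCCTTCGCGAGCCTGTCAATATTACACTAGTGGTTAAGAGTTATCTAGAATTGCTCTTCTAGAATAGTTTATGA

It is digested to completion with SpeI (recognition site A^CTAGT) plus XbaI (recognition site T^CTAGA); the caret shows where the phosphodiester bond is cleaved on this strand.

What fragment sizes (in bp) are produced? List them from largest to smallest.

54, 43, 43, 22, 18, 16, 14 bp

SpeI sites (ACTAGT) start at positions 43, 119, 162.
SpeI cuts after the first base of each site, so after positions 43, 119, 162.
XbaI sites (TCTAGA) start at positions 65, 180, 194.
XbaI cuts after the first base of each site, so after positions 65, 180, 194.
Combined cut positions: 43, 65, 119, 162, 180, 194.
Linear molecule, 6 cuts → 7 fragments:
  1–43 → 43 bp
  44–65 → 22 bp
  66–119 → 54 bp
  120–162 → 43 bp
  163–180 → 18 bp
  181–194 → 14 bp
  195–210 → 16 bp
Sorted largest to smallest: 54, 43, 43, 22, 18, 16, 14 bp.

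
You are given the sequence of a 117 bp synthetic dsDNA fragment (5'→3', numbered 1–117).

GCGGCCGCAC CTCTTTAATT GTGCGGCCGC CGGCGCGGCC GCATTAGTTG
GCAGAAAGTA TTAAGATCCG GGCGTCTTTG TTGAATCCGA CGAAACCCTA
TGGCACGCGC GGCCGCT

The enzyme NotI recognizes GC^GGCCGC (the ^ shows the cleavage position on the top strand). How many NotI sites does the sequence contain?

4

GCGGCCGC occurs starting at positions 1, 23, 35, 109.
NotI cuts at 4 sites.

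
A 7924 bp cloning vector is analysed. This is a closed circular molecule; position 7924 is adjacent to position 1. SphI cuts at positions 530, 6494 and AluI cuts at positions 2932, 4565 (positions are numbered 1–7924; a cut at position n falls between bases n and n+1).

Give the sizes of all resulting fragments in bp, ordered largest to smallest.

2402, 1960, 1929, 1633 bp

Combined cut positions (sorted): 530, 2932, 4565, 6494.
Circular molecule, 4 cuts → 4 fragments:
  2932 − 530 = 2402 bp
  4565 − 2932 = 1633 bp
  6494 − 4565 = 1929 bp
  wrap: 7924 − 6494 + 530 = 1960 bp
Sorted largest to smallest: 2402, 1960, 1929, 1633 bp.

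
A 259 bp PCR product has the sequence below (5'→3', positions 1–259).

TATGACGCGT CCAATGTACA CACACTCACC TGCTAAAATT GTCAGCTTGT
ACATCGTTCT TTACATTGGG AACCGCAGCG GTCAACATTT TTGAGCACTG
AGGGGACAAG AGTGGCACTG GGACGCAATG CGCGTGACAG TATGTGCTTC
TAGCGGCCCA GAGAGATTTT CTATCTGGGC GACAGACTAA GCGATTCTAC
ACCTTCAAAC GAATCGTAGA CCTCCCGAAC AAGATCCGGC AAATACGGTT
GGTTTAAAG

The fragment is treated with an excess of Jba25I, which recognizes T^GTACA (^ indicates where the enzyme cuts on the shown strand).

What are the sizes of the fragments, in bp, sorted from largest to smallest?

Jba25I sites (TGTACA) start at positions 15, 48.
Jba25I cuts after the first base of each site, so after positions 15, 48.
Linear molecule, 2 cuts → 3 fragments:
  1–15 → 15 bp
  16–48 → 33 bp
  49–259 → 211 bp
Sorted largest to smallest: 211, 33, 15 bp.

211, 33, 15 bp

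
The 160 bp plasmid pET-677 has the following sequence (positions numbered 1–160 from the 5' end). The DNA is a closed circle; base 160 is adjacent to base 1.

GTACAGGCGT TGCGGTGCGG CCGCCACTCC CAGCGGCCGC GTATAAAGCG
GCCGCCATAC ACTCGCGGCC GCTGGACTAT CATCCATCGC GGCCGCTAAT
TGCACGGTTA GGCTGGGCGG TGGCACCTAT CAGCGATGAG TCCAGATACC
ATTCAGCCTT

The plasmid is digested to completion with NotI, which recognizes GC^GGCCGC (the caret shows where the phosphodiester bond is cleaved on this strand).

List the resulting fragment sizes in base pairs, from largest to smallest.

88, 24, 17, 16, 15 bp

NotI sites (GCGGCCGC) start at positions 17, 33, 48, 65, 89.
NotI cuts after base 2 of each site, so after positions 18, 34, 49, 66, 90.
Circular molecule, 5 cuts → 5 fragments:
  19–34 → 16 bp
  35–49 → 15 bp
  50–66 → 17 bp
  67–90 → 24 bp
  91–160 then 1–18 → 70 + 18 = 88 bp
Sorted largest to smallest: 88, 24, 17, 16, 15 bp.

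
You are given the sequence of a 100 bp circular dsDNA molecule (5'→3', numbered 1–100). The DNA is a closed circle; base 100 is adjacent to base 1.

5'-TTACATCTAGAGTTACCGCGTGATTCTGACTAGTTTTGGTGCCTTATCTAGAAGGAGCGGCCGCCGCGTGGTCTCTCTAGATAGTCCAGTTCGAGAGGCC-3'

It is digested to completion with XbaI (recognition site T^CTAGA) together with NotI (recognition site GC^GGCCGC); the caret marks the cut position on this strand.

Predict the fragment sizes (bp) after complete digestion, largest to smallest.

XbaI sites (TCTAGA) start at positions 6, 47, 76.
XbaI cuts after the first base of each site, so after positions 6, 47, 76.
The NotI site (GCGGCCGC) starts at position 57.
NotI cuts after base 2 of each site, so after position 58.
Combined cut positions: 6, 47, 58, 76.
Circular molecule, 4 cuts → 4 fragments:
  7–47 → 41 bp
  48–58 → 11 bp
  59–76 → 18 bp
  77–100 then 1–6 → 24 + 6 = 30 bp
Sorted largest to smallest: 41, 30, 18, 11 bp.

41, 30, 18, 11 bp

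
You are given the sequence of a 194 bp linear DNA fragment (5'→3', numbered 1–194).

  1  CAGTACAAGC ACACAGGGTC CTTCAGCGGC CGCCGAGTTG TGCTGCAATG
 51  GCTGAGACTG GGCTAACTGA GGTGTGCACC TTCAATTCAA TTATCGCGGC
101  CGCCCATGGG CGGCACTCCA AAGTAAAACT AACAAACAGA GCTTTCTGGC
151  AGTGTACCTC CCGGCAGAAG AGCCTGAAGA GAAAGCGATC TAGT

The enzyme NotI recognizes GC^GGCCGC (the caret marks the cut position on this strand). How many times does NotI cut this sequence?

GCGGCCGC occurs starting at positions 26, 96.
NotI cuts at 2 sites.

2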